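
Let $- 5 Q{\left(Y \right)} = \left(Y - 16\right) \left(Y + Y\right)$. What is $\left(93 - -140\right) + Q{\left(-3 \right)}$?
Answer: $\frac{1051}{5} \approx 210.2$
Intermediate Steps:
$Q{\left(Y \right)} = - \frac{2 Y \left(-16 + Y\right)}{5}$ ($Q{\left(Y \right)} = - \frac{\left(Y - 16\right) \left(Y + Y\right)}{5} = - \frac{\left(-16 + Y\right) 2 Y}{5} = - \frac{2 Y \left(-16 + Y\right)}{5}$)
$\left(93 - -140\right) + Q{\left(-3 \right)} = \left(93 - -140\right) + \frac{2}{5} \left(-3\right) \left(16 - -3\right) = \left(93 + 140\right) + \frac{2}{5} \left(-3\right) \left(16 + 3\right) = 233 + \frac{2}{5} \left(-3\right) 19 = 233 - \frac{114}{5} = \frac{1051}{5}$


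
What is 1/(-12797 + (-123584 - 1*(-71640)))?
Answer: -1/64741 ≈ -1.5446e-5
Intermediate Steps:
1/(-12797 + (-123584 - 1*(-71640))) = 1/(-12797 + (-123584 + 71640)) = 1/(-12797 - 51944) = 1/(-64741) = -1/64741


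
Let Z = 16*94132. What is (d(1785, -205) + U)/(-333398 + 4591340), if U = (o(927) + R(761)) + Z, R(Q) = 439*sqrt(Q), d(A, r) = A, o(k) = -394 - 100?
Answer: 1507403/4257942 + 439*sqrt(761)/4257942 ≈ 0.35687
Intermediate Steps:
o(k) = -494
Z = 1506112
U = 1505618 + 439*sqrt(761) (U = (-494 + 439*sqrt(761)) + 1506112 = 1505618 + 439*sqrt(761) ≈ 1.5177e+6)
(d(1785, -205) + U)/(-333398 + 4591340) = (1785 + (1505618 + 439*sqrt(761)))/(-333398 + 4591340) = (1507403 + 439*sqrt(761))/4257942 = (1507403 + 439*sqrt(761))*(1/4257942) = 1507403/4257942 + 439*sqrt(761)/4257942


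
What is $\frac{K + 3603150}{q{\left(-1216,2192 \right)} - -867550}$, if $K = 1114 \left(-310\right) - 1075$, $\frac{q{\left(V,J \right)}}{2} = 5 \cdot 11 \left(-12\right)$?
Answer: $\frac{651347}{173246} \approx 3.7597$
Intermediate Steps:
$q{\left(V,J \right)} = -1320$ ($q{\left(V,J \right)} = 2 \cdot 5 \cdot 11 \left(-12\right) = 2 \cdot 55 \left(-12\right) = 2 \left(-660\right) = -1320$)
$K = -346415$ ($K = -345340 - 1075 = -346415$)
$\frac{K + 3603150}{q{\left(-1216,2192 \right)} - -867550} = \frac{-346415 + 3603150}{-1320 - -867550} = \frac{3256735}{-1320 + \left(-1489784 + 2357334\right)} = \frac{3256735}{-1320 + 867550} = \frac{3256735}{866230} = 3256735 \cdot \frac{1}{866230} = \frac{651347}{173246}$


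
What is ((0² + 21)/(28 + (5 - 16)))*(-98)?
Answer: -2058/17 ≈ -121.06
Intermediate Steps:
((0² + 21)/(28 + (5 - 16)))*(-98) = ((0 + 21)/(28 - 11))*(-98) = (21/17)*(-98) = -2058/17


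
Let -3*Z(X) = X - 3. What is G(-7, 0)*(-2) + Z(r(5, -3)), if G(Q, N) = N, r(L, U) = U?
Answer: 2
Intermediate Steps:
Z(X) = 1 - X/3 (Z(X) = -(X - 3)/3 = -(-3 + X)/3 = 1 - X/3)
G(-7, 0)*(-2) + Z(r(5, -3)) = 0*(-2) + (1 - ⅓*(-3)) = 0 + (1 + 1) = 0 + 2 = 2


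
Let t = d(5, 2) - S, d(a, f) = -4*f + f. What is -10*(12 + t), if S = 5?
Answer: -10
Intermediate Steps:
d(a, f) = -3*f
t = -11 (t = -3*2 - 1*5 = -6 - 5 = -11)
-10*(12 + t) = -10*(12 - 11) = -10*1 = -10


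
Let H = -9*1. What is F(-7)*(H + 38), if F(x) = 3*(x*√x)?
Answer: -609*I*√7 ≈ -1611.3*I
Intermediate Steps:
H = -9
F(x) = 3*x^(3/2)
F(-7)*(H + 38) = (3*(-7)^(3/2))*(-9 + 38) = (3*(-7*I*√7))*29 = -21*I*√7*29 = -609*I*√7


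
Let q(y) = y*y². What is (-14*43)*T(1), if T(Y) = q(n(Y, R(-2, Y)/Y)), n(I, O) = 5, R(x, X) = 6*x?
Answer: -75250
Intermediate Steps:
q(y) = y³
T(Y) = 125 (T(Y) = 5³ = 125)
(-14*43)*T(1) = -14*43*125 = -602*125 = -75250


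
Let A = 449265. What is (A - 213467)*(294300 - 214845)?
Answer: 18735330090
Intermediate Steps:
(A - 213467)*(294300 - 214845) = (449265 - 213467)*(294300 - 214845) = 235798*79455 = 18735330090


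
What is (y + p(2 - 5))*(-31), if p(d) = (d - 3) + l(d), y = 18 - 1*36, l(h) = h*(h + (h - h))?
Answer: 465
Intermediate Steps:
l(h) = h**2 (l(h) = h*(h + 0) = h*h = h**2)
y = -18 (y = 18 - 36 = -18)
p(d) = -3 + d + d**2 (p(d) = (d - 3) + d**2 = (-3 + d) + d**2 = -3 + d + d**2)
(y + p(2 - 5))*(-31) = (-18 + (-3 + (2 - 5) + (2 - 5)**2))*(-31) = (-18 + (-3 - 3 + (-3)**2))*(-31) = (-18 + (-3 - 3 + 9))*(-31) = (-18 + 3)*(-31) = -15*(-31) = 465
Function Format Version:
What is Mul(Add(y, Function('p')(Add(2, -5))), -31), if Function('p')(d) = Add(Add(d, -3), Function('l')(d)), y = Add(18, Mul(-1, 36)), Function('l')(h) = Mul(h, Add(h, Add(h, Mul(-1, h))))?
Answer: 465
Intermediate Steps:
Function('l')(h) = Pow(h, 2) (Function('l')(h) = Mul(h, Add(h, 0)) = Mul(h, h) = Pow(h, 2))
y = -18 (y = Add(18, -36) = -18)
Function('p')(d) = Add(-3, d, Pow(d, 2)) (Function('p')(d) = Add(Add(d, -3), Pow(d, 2)) = Add(Add(-3, d), Pow(d, 2)) = Add(-3, d, Pow(d, 2)))
Mul(Add(y, Function('p')(Add(2, -5))), -31) = Mul(Add(-18, Add(-3, Add(2, -5), Pow(Add(2, -5), 2))), -31) = Mul(Add(-18, Add(-3, -3, Pow(-3, 2))), -31) = Mul(Add(-18, Add(-3, -3, 9)), -31) = Mul(Add(-18, 3), -31) = Mul(-15, -31) = 465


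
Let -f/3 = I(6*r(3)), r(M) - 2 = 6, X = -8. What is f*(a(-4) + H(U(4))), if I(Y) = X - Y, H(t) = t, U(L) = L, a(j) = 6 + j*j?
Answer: 4368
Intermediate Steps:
a(j) = 6 + j²
r(M) = 8 (r(M) = 2 + 6 = 8)
I(Y) = -8 - Y
f = 168 (f = -3*(-8 - 6*8) = -3*(-8 - 1*48) = -3*(-8 - 48) = -3*(-56) = 168)
f*(a(-4) + H(U(4))) = 168*((6 + (-4)²) + 4) = 168*((6 + 16) + 4) = 168*(22 + 4) = 168*26 = 4368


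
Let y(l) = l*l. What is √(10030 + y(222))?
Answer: √59314 ≈ 243.54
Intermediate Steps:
y(l) = l²
√(10030 + y(222)) = √(10030 + 222²) = √(10030 + 49284) = √59314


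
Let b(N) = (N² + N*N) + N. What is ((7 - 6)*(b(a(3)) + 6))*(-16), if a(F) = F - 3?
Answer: -96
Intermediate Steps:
a(F) = -3 + F
b(N) = N + 2*N² (b(N) = (N² + N²) + N = 2*N² + N = N + 2*N²)
((7 - 6)*(b(a(3)) + 6))*(-16) = ((7 - 6)*((-3 + 3)*(1 + 2*(-3 + 3)) + 6))*(-16) = (1*(0*(1 + 2*0) + 6))*(-16) = (1*(0*(1 + 0) + 6))*(-16) = (1*(0*1 + 6))*(-16) = (1*(0 + 6))*(-16) = (1*6)*(-16) = 6*(-16) = -96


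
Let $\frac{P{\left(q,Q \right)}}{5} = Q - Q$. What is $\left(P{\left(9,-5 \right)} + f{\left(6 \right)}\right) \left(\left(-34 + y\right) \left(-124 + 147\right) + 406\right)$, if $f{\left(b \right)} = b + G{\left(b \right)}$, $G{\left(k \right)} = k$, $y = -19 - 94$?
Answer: $-35700$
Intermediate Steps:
$y = -113$
$f{\left(b \right)} = 2 b$ ($f{\left(b \right)} = b + b = 2 b$)
$P{\left(q,Q \right)} = 0$ ($P{\left(q,Q \right)} = 5 \left(Q - Q\right) = 5 \cdot 0 = 0$)
$\left(P{\left(9,-5 \right)} + f{\left(6 \right)}\right) \left(\left(-34 + y\right) \left(-124 + 147\right) + 406\right) = \left(0 + 2 \cdot 6\right) \left(\left(-34 - 113\right) \left(-124 + 147\right) + 406\right) = \left(0 + 12\right) \left(\left(-147\right) 23 + 406\right) = 12 \left(-3381 + 406\right) = 12 \left(-2975\right) = -35700$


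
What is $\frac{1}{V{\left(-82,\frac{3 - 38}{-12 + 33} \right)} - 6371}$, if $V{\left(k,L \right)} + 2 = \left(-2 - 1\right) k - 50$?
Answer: $- \frac{1}{6177} \approx -0.00016189$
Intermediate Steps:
$V{\left(k,L \right)} = -52 - 3 k$ ($V{\left(k,L \right)} = -2 + \left(\left(-2 - 1\right) k - 50\right) = -2 - \left(50 + 3 k\right) = -52 - 3 k$)
$\frac{1}{V{\left(-82,\frac{3 - 38}{-12 + 33} \right)} - 6371} = \frac{1}{\left(-52 - -246\right) - 6371} = \frac{1}{\left(-52 + 246\right) - 6371} = \frac{1}{194 - 6371} = \frac{1}{-6177} = - \frac{1}{6177}$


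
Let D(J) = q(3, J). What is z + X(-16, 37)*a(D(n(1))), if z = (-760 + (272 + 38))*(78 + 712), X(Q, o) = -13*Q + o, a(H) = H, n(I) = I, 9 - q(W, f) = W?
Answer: -354030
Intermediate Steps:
q(W, f) = 9 - W
D(J) = 6 (D(J) = 9 - 1*3 = 9 - 3 = 6)
X(Q, o) = o - 13*Q
z = -355500 (z = (-760 + 310)*790 = -450*790 = -355500)
z + X(-16, 37)*a(D(n(1))) = -355500 + (37 - 13*(-16))*6 = -355500 + (37 + 208)*6 = -355500 + 245*6 = -355500 + 1470 = -354030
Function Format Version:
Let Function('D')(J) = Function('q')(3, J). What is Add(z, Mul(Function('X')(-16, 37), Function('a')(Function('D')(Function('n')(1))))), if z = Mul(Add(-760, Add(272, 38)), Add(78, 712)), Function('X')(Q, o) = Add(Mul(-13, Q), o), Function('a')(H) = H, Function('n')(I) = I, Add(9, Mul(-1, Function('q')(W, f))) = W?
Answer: -354030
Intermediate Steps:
Function('q')(W, f) = Add(9, Mul(-1, W))
Function('D')(J) = 6 (Function('D')(J) = Add(9, Mul(-1, 3)) = Add(9, -3) = 6)
Function('X')(Q, o) = Add(o, Mul(-13, Q))
z = -355500 (z = Mul(Add(-760, 310), 790) = Mul(-450, 790) = -355500)
Add(z, Mul(Function('X')(-16, 37), Function('a')(Function('D')(Function('n')(1))))) = Add(-355500, Mul(Add(37, Mul(-13, -16)), 6)) = Add(-355500, Mul(Add(37, 208), 6)) = Add(-355500, Mul(245, 6)) = Add(-355500, 1470) = -354030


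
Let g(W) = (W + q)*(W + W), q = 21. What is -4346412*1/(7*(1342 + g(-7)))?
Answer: -103486/191 ≈ -541.81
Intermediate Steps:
g(W) = 2*W*(21 + W) (g(W) = (W + 21)*(W + W) = (21 + W)*(2*W) = 2*W*(21 + W))
-4346412*1/(7*(1342 + g(-7))) = -4346412*1/(7*(1342 + 2*(-7)*(21 - 7))) = -4346412*1/(7*(1342 + 2*(-7)*14)) = -4346412*1/(7*(1342 - 196)) = -4346412/(7*1146) = -4346412/8022 = -4346412*1/8022 = -103486/191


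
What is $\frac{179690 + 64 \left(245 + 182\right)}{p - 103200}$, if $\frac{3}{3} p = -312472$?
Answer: $- \frac{103509}{207836} \approx -0.49803$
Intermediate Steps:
$p = -312472$
$\frac{179690 + 64 \left(245 + 182\right)}{p - 103200} = \frac{179690 + 64 \left(245 + 182\right)}{-312472 - 103200} = \frac{179690 + 64 \cdot 427}{-415672} = \left(179690 + 27328\right) \left(- \frac{1}{415672}\right) = 207018 \left(- \frac{1}{415672}\right) = - \frac{103509}{207836}$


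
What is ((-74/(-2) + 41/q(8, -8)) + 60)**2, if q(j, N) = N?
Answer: 540225/64 ≈ 8441.0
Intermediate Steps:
((-74/(-2) + 41/q(8, -8)) + 60)**2 = ((-74/(-2) + 41/(-8)) + 60)**2 = ((-74*(-1/2) + 41*(-1/8)) + 60)**2 = ((37 - 41/8) + 60)**2 = (255/8 + 60)**2 = (735/8)**2 = 540225/64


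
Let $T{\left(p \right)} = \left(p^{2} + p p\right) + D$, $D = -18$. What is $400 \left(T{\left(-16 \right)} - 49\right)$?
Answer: $178000$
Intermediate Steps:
$T{\left(p \right)} = -18 + 2 p^{2}$ ($T{\left(p \right)} = \left(p^{2} + p p\right) - 18 = \left(p^{2} + p^{2}\right) - 18 = 2 p^{2} - 18 = -18 + 2 p^{2}$)
$400 \left(T{\left(-16 \right)} - 49\right) = 400 \left(\left(-18 + 2 \left(-16\right)^{2}\right) - 49\right) = 400 \left(\left(-18 + 2 \cdot 256\right) - 49\right) = 400 \left(\left(-18 + 512\right) - 49\right) = 400 \left(494 - 49\right) = 400 \cdot 445 = 178000$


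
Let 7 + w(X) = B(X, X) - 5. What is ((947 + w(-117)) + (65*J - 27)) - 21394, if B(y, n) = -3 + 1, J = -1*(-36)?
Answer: -18148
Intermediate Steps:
J = 36
B(y, n) = -2
w(X) = -14 (w(X) = -7 + (-2 - 5) = -7 - 7 = -14)
((947 + w(-117)) + (65*J - 27)) - 21394 = ((947 - 14) + (65*36 - 27)) - 21394 = (933 + (2340 - 27)) - 21394 = (933 + 2313) - 21394 = 3246 - 21394 = -18148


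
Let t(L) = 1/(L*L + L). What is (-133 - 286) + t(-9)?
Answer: -30167/72 ≈ -418.99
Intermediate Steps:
t(L) = 1/(L + L²) (t(L) = 1/(L² + L) = 1/(L + L²))
(-133 - 286) + t(-9) = (-133 - 286) + 1/((-9)*(1 - 9)) = -419 - ⅑/(-8) = -419 - ⅑*(-⅛) = -419 + 1/72 = -30167/72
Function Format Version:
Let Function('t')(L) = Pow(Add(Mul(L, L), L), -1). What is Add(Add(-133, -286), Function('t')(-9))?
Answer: Rational(-30167, 72) ≈ -418.99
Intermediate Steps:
Function('t')(L) = Pow(Add(L, Pow(L, 2)), -1) (Function('t')(L) = Pow(Add(Pow(L, 2), L), -1) = Pow(Add(L, Pow(L, 2)), -1))
Add(Add(-133, -286), Function('t')(-9)) = Add(Add(-133, -286), Mul(Pow(-9, -1), Pow(Add(1, -9), -1))) = Add(-419, Mul(Rational(-1, 9), Pow(-8, -1))) = Add(-419, Mul(Rational(-1, 9), Rational(-1, 8))) = Add(-419, Rational(1, 72)) = Rational(-30167, 72)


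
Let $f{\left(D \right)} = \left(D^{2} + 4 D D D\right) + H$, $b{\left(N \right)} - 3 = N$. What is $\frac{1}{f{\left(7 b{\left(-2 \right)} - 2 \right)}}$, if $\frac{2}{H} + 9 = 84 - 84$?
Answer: $\frac{9}{4723} \approx 0.0019056$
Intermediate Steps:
$b{\left(N \right)} = 3 + N$
$H = - \frac{2}{9}$ ($H = \frac{2}{-9 + \left(84 - 84\right)} = \frac{2}{-9 + 0} = \frac{2}{-9} = 2 \left(- \frac{1}{9}\right) = - \frac{2}{9} \approx -0.22222$)
$f{\left(D \right)} = - \frac{2}{9} + D^{2} + 4 D^{3}$ ($f{\left(D \right)} = \left(D^{2} + 4 D D D\right) - \frac{2}{9} = \left(D^{2} + 4 D^{2} D\right) - \frac{2}{9} = \left(D^{2} + 4 D^{3}\right) - \frac{2}{9} = - \frac{2}{9} + D^{2} + 4 D^{3}$)
$\frac{1}{f{\left(7 b{\left(-2 \right)} - 2 \right)}} = \frac{1}{- \frac{2}{9} + \left(7 \left(3 - 2\right) - 2\right)^{2} + 4 \left(7 \left(3 - 2\right) - 2\right)^{3}} = \frac{1}{- \frac{2}{9} + \left(7 \cdot 1 - 2\right)^{2} + 4 \left(7 \cdot 1 - 2\right)^{3}} = \frac{1}{- \frac{2}{9} + \left(7 - 2\right)^{2} + 4 \left(7 - 2\right)^{3}} = \frac{1}{- \frac{2}{9} + 5^{2} + 4 \cdot 5^{3}} = \frac{1}{- \frac{2}{9} + 25 + 4 \cdot 125} = \frac{1}{- \frac{2}{9} + 25 + 500} = \frac{1}{\frac{4723}{9}} = \frac{9}{4723}$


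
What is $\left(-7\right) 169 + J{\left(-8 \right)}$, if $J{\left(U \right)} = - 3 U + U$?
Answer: $-1167$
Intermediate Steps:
$J{\left(U \right)} = - 2 U$
$\left(-7\right) 169 + J{\left(-8 \right)} = \left(-7\right) 169 - -16 = -1183 + 16 = -1167$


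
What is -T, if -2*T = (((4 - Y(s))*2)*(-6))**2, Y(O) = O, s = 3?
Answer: 72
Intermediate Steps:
T = -72 (T = -144*(4 - 1*3)**2/2 = -144*(4 - 3)**2/2 = -((1*2)*(-6))**2/2 = -(2*(-6))**2/2 = -1/2*(-12)**2 = -1/2*144 = -72)
-T = -1*(-72) = 72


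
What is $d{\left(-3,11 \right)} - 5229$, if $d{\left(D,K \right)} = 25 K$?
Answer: $-4954$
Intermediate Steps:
$d{\left(-3,11 \right)} - 5229 = 25 \cdot 11 - 5229 = 275 - 5229 = -4954$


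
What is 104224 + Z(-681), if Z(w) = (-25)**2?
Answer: 104849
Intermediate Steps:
Z(w) = 625
104224 + Z(-681) = 104224 + 625 = 104849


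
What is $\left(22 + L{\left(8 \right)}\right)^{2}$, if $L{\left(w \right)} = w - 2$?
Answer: $784$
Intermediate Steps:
$L{\left(w \right)} = -2 + w$ ($L{\left(w \right)} = w - 2 = -2 + w$)
$\left(22 + L{\left(8 \right)}\right)^{2} = \left(22 + \left(-2 + 8\right)\right)^{2} = \left(22 + 6\right)^{2} = 28^{2} = 784$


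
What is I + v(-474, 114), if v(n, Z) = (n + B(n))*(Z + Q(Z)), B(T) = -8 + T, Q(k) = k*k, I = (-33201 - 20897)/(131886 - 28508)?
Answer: -58893321299/4699 ≈ -1.2533e+7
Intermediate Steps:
I = -2459/4699 (I = -54098/103378 = -54098*1/103378 = -2459/4699 ≈ -0.52330)
Q(k) = k**2
v(n, Z) = (-8 + 2*n)*(Z + Z**2) (v(n, Z) = (n + (-8 + n))*(Z + Z**2) = (-8 + 2*n)*(Z + Z**2))
I + v(-474, 114) = -2459/4699 + 2*114*(-4 - 474 - 4*114 + 114*(-474)) = -2459/4699 + 2*114*(-4 - 474 - 456 - 54036) = -2459/4699 + 2*114*(-54970) = -2459/4699 - 12533160 = -58893321299/4699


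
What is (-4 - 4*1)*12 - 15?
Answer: -111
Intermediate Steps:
(-4 - 4*1)*12 - 15 = (-4 - 4)*12 - 15 = -8*12 - 15 = -96 - 15 = -111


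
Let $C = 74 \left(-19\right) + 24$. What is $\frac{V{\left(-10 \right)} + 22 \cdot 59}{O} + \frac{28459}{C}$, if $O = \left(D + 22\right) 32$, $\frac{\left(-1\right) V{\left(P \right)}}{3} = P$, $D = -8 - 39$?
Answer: $- \frac{384414}{17275} \approx -22.253$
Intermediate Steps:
$D = -47$ ($D = -8 - 39 = -47$)
$V{\left(P \right)} = - 3 P$
$C = -1382$ ($C = -1406 + 24 = -1382$)
$O = -800$ ($O = \left(-47 + 22\right) 32 = \left(-25\right) 32 = -800$)
$\frac{V{\left(-10 \right)} + 22 \cdot 59}{O} + \frac{28459}{C} = \frac{\left(-3\right) \left(-10\right) + 22 \cdot 59}{-800} + \frac{28459}{-1382} = \left(30 + 1298\right) \left(- \frac{1}{800}\right) + 28459 \left(- \frac{1}{1382}\right) = 1328 \left(- \frac{1}{800}\right) - \frac{28459}{1382} = - \frac{83}{50} - \frac{28459}{1382} = - \frac{384414}{17275}$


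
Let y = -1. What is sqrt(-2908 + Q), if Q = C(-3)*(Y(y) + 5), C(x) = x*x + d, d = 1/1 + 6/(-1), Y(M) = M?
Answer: 2*I*sqrt(723) ≈ 53.777*I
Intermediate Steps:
d = -5 (d = 1*1 + 6*(-1) = 1 - 6 = -5)
C(x) = -5 + x**2 (C(x) = x*x - 5 = x**2 - 5 = -5 + x**2)
Q = 16 (Q = (-5 + (-3)**2)*(-1 + 5) = (-5 + 9)*4 = 4*4 = 16)
sqrt(-2908 + Q) = sqrt(-2908 + 16) = sqrt(-2892) = 2*I*sqrt(723)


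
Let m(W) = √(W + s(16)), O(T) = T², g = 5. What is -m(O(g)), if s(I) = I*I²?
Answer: -√4121 ≈ -64.195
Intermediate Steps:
s(I) = I³
m(W) = √(4096 + W) (m(W) = √(W + 16³) = √(W + 4096) = √(4096 + W))
-m(O(g)) = -√(4096 + 5²) = -√(4096 + 25) = -√4121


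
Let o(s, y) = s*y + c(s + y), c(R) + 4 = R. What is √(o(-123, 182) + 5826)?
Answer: I*√16505 ≈ 128.47*I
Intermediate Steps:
c(R) = -4 + R
o(s, y) = -4 + s + y + s*y (o(s, y) = s*y + (-4 + (s + y)) = s*y + (-4 + s + y) = -4 + s + y + s*y)
√(o(-123, 182) + 5826) = √((-4 - 123 + 182 - 123*182) + 5826) = √((-4 - 123 + 182 - 22386) + 5826) = √(-22331 + 5826) = √(-16505) = I*√16505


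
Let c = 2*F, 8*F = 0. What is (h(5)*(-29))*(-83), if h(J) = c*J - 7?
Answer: -16849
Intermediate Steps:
F = 0 (F = (1/8)*0 = 0)
c = 0 (c = 2*0 = 0)
h(J) = -7 (h(J) = 0*J - 7 = 0 - 7 = -7)
(h(5)*(-29))*(-83) = -7*(-29)*(-83) = 203*(-83) = -16849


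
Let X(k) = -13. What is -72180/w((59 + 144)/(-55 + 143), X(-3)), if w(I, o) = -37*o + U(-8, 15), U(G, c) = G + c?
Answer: -18045/122 ≈ -147.91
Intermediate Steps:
w(I, o) = 7 - 37*o (w(I, o) = -37*o + (-8 + 15) = -37*o + 7 = 7 - 37*o)
-72180/w((59 + 144)/(-55 + 143), X(-3)) = -72180/(7 - 37*(-13)) = -72180/(7 + 481) = -72180/488 = -72180*1/488 = -18045/122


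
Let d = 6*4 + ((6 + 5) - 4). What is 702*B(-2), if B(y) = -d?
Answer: -21762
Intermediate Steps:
d = 31 (d = 24 + (11 - 4) = 24 + 7 = 31)
B(y) = -31 (B(y) = -1*31 = -31)
702*B(-2) = 702*(-31) = -21762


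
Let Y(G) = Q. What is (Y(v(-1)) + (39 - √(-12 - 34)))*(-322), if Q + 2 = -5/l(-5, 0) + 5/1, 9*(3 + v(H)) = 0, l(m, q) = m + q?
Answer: -13846 + 322*I*√46 ≈ -13846.0 + 2183.9*I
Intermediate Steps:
v(H) = -3 (v(H) = -3 + (⅑)*0 = -3 + 0 = -3)
Q = 4 (Q = -2 + (-5/(-5 + 0) + 5/1) = -2 + (-5/(-5) + 5*1) = -2 + (-5*(-⅕) + 5) = -2 + (1 + 5) = -2 + 6 = 4)
Y(G) = 4
(Y(v(-1)) + (39 - √(-12 - 34)))*(-322) = (4 + (39 - √(-12 - 34)))*(-322) = (4 + (39 - √(-46)))*(-322) = (4 + (39 - I*√46))*(-322) = (43 - I*√46)*(-322) = -13846 + 322*I*√46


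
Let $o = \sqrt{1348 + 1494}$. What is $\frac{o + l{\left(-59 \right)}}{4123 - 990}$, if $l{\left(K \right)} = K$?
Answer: $- \frac{59}{3133} + \frac{7 \sqrt{58}}{3133} \approx -0.001816$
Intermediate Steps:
$o = 7 \sqrt{58}$ ($o = \sqrt{2842} = 7 \sqrt{58} \approx 53.31$)
$\frac{o + l{\left(-59 \right)}}{4123 - 990} = \frac{7 \sqrt{58} - 59}{4123 - 990} = \frac{-59 + 7 \sqrt{58}}{4123 + \left(-1209 + 219\right)} = \frac{-59 + 7 \sqrt{58}}{4123 - 990} = \frac{-59 + 7 \sqrt{58}}{3133} = \left(-59 + 7 \sqrt{58}\right) \frac{1}{3133} = - \frac{59}{3133} + \frac{7 \sqrt{58}}{3133}$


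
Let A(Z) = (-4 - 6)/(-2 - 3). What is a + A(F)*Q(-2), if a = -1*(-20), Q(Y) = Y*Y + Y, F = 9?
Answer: 24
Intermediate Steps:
Q(Y) = Y + Y² (Q(Y) = Y² + Y = Y + Y²)
A(Z) = 2 (A(Z) = -10/(-5) = -10*(-⅕) = 2)
a = 20
a + A(F)*Q(-2) = 20 + 2*(-2*(1 - 2)) = 20 + 2*(-2*(-1)) = 20 + 2*2 = 20 + 4 = 24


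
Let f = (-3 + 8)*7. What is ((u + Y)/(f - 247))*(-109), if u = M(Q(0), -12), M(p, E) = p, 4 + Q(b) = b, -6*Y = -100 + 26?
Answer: 2725/636 ≈ 4.2846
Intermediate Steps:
Y = 37/3 (Y = -(-100 + 26)/6 = -⅙*(-74) = 37/3 ≈ 12.333)
Q(b) = -4 + b
f = 35 (f = 5*7 = 35)
u = -4 (u = -4 + 0 = -4)
((u + Y)/(f - 247))*(-109) = ((-4 + 37/3)/(35 - 247))*(-109) = ((25/3)/(-212))*(-109) = ((25/3)*(-1/212))*(-109) = -25/636*(-109) = 2725/636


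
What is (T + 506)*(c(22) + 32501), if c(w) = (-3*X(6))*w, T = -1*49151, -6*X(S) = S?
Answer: -1584221715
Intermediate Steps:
X(S) = -S/6
T = -49151
c(w) = 3*w (c(w) = (-(-1)*6/2)*w = (-3*(-1))*w = 3*w)
(T + 506)*(c(22) + 32501) = (-49151 + 506)*(3*22 + 32501) = -48645*(66 + 32501) = -48645*32567 = -1584221715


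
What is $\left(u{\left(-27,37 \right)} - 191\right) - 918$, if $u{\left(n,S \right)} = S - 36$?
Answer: $-1108$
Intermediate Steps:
$u{\left(n,S \right)} = -36 + S$
$\left(u{\left(-27,37 \right)} - 191\right) - 918 = \left(\left(-36 + 37\right) - 191\right) - 918 = \left(1 - 191\right) - 918 = -190 - 918 = -1108$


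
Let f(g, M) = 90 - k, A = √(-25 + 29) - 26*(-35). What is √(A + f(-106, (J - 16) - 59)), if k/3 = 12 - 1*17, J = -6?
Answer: 3*√113 ≈ 31.890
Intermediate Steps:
k = -15 (k = 3*(12 - 1*17) = 3*(12 - 17) = 3*(-5) = -15)
A = 912 (A = √4 + 910 = 2 + 910 = 912)
f(g, M) = 105 (f(g, M) = 90 - 1*(-15) = 90 + 15 = 105)
√(A + f(-106, (J - 16) - 59)) = √(912 + 105) = √1017 = 3*√113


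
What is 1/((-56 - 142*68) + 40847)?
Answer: 1/31135 ≈ 3.2118e-5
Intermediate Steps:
1/((-56 - 142*68) + 40847) = 1/((-56 - 9656) + 40847) = 1/(-9712 + 40847) = 1/31135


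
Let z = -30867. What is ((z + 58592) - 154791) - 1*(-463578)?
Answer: 336512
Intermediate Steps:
((z + 58592) - 154791) - 1*(-463578) = ((-30867 + 58592) - 154791) - 1*(-463578) = (27725 - 154791) + 463578 = -127066 + 463578 = 336512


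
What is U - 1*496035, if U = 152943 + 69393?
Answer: -273699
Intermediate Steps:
U = 222336
U - 1*496035 = 222336 - 1*496035 = 222336 - 496035 = -273699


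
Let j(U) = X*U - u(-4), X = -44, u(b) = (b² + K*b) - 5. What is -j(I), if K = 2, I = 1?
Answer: 47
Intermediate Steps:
u(b) = -5 + b² + 2*b (u(b) = (b² + 2*b) - 5 = -5 + b² + 2*b)
j(U) = -3 - 44*U (j(U) = -44*U - (-5 + (-4)² + 2*(-4)) = -44*U - (-5 + 16 - 8) = -44*U - 1*3 = -44*U - 3 = -3 - 44*U)
-j(I) = -(-3 - 44*1) = -(-3 - 44) = -1*(-47) = 47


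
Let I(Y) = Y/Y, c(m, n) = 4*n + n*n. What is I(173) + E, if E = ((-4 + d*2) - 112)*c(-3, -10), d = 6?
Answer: -6239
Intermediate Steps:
c(m, n) = n² + 4*n (c(m, n) = 4*n + n² = n² + 4*n)
I(Y) = 1
E = -6240 (E = ((-4 + 6*2) - 112)*(-10*(4 - 10)) = ((-4 + 12) - 112)*(-10*(-6)) = (8 - 112)*60 = -104*60 = -6240)
I(173) + E = 1 - 6240 = -6239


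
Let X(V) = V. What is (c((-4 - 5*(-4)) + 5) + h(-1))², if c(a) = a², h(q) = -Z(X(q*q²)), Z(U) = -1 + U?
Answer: 196249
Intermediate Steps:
h(q) = 1 - q³ (h(q) = -(-1 + q*q²) = -(-1 + q³) = 1 - q³)
(c((-4 - 5*(-4)) + 5) + h(-1))² = (((-4 - 5*(-4)) + 5)² + (1 - 1*(-1)³))² = (((-4 + 20) + 5)² + (1 - 1*(-1)))² = ((16 + 5)² + (1 + 1))² = (21² + 2)² = (441 + 2)² = 443² = 196249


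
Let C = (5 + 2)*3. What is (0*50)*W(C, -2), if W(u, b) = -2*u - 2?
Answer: 0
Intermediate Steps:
C = 21 (C = 7*3 = 21)
W(u, b) = -2 - 2*u
(0*50)*W(C, -2) = (0*50)*(-2 - 2*21) = 0*(-2 - 42) = 0*(-44) = 0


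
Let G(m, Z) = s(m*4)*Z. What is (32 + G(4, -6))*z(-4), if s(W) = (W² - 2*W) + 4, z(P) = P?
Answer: 5344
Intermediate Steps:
s(W) = 4 + W² - 2*W
G(m, Z) = Z*(4 - 8*m + 16*m²) (G(m, Z) = (4 + (m*4)² - 2*m*4)*Z = (4 + (4*m)² - 8*m)*Z = (4 + 16*m² - 8*m)*Z = (4 - 8*m + 16*m²)*Z = Z*(4 - 8*m + 16*m²))
(32 + G(4, -6))*z(-4) = (32 + 4*(-6)*(1 - 2*4 + 4*4²))*(-4) = (32 + 4*(-6)*(1 - 8 + 4*16))*(-4) = (32 + 4*(-6)*(1 - 8 + 64))*(-4) = (32 + 4*(-6)*57)*(-4) = (32 - 1368)*(-4) = -1336*(-4) = 5344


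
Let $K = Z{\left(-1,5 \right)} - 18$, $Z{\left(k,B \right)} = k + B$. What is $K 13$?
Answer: $-182$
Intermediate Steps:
$Z{\left(k,B \right)} = B + k$
$K = -14$ ($K = \left(5 - 1\right) - 18 = 4 - 18 = -14$)
$K 13 = \left(-14\right) 13 = -182$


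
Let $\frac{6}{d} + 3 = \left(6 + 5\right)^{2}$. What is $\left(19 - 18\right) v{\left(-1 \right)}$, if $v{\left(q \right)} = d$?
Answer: $\frac{3}{59} \approx 0.050847$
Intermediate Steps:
$d = \frac{3}{59}$ ($d = \frac{6}{-3 + \left(6 + 5\right)^{2}} = \frac{6}{-3 + 11^{2}} = \frac{6}{-3 + 121} = \frac{6}{118} = 6 \cdot \frac{1}{118} = \frac{3}{59} \approx 0.050847$)
$v{\left(q \right)} = \frac{3}{59}$
$\left(19 - 18\right) v{\left(-1 \right)} = \left(19 - 18\right) \frac{3}{59} = 1 \cdot \frac{3}{59} = \frac{3}{59}$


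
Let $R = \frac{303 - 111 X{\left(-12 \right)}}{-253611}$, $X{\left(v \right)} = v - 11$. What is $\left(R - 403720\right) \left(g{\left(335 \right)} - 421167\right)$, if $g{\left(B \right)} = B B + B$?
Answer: $\frac{3510844759480448}{28179} \approx 1.2459 \cdot 10^{11}$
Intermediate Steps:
$X{\left(v \right)} = -11 + v$
$g{\left(B \right)} = B + B^{2}$ ($g{\left(B \right)} = B^{2} + B = B + B^{2}$)
$R = - \frac{952}{84537}$ ($R = \frac{303 - 111 \left(-11 - 12\right)}{-253611} = \left(303 - -2553\right) \left(- \frac{1}{253611}\right) = \left(303 + 2553\right) \left(- \frac{1}{253611}\right) = 2856 \left(- \frac{1}{253611}\right) = - \frac{952}{84537} \approx -0.011261$)
$\left(R - 403720\right) \left(g{\left(335 \right)} - 421167\right) = \left(- \frac{952}{84537} - 403720\right) \left(335 \left(1 + 335\right) - 421167\right) = - \frac{34129278592 \left(335 \cdot 336 - 421167\right)}{84537} = - \frac{34129278592 \left(112560 - 421167\right)}{84537} = \left(- \frac{34129278592}{84537}\right) \left(-308607\right) = \frac{3510844759480448}{28179}$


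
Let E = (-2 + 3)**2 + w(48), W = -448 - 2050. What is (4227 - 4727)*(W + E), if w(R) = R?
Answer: 1224500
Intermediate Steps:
W = -2498
E = 49 (E = (-2 + 3)**2 + 48 = 1**2 + 48 = 1 + 48 = 49)
(4227 - 4727)*(W + E) = (4227 - 4727)*(-2498 + 49) = -500*(-2449) = 1224500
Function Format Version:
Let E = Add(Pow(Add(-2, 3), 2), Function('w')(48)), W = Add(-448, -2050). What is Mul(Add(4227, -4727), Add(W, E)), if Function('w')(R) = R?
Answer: 1224500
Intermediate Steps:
W = -2498
E = 49 (E = Add(Pow(Add(-2, 3), 2), 48) = Add(Pow(1, 2), 48) = Add(1, 48) = 49)
Mul(Add(4227, -4727), Add(W, E)) = Mul(Add(4227, -4727), Add(-2498, 49)) = Mul(-500, -2449) = 1224500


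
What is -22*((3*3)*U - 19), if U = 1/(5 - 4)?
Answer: 220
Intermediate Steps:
U = 1 (U = 1/1 = 1)
-22*((3*3)*U - 19) = -22*((3*3)*1 - 19) = -22*(9*1 - 19) = -22*(9 - 19) = -22*(-10) = 220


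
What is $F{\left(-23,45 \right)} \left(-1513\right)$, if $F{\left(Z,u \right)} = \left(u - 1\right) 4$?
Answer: $-266288$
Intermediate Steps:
$F{\left(Z,u \right)} = -4 + 4 u$ ($F{\left(Z,u \right)} = \left(-1 + u\right) 4 = -4 + 4 u$)
$F{\left(-23,45 \right)} \left(-1513\right) = \left(-4 + 4 \cdot 45\right) \left(-1513\right) = \left(-4 + 180\right) \left(-1513\right) = 176 \left(-1513\right) = -266288$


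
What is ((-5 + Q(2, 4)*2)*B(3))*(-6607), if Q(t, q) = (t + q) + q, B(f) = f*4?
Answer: -1189260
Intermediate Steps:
B(f) = 4*f
Q(t, q) = t + 2*q (Q(t, q) = (q + t) + q = t + 2*q)
((-5 + Q(2, 4)*2)*B(3))*(-6607) = ((-5 + (2 + 2*4)*2)*(4*3))*(-6607) = ((-5 + (2 + 8)*2)*12)*(-6607) = ((-5 + 10*2)*12)*(-6607) = ((-5 + 20)*12)*(-6607) = (15*12)*(-6607) = 180*(-6607) = -1189260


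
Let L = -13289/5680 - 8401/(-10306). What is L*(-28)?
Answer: 312335639/7317260 ≈ 42.685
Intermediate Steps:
L = -44619377/29269040 (L = -13289*1/5680 - 8401*(-1/10306) = -13289/5680 + 8401/10306 = -44619377/29269040 ≈ -1.5245)
L*(-28) = -44619377/29269040*(-28) = 312335639/7317260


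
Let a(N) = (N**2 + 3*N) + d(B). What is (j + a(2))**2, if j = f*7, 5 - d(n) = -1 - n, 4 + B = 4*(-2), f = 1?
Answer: 121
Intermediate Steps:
B = -12 (B = -4 + 4*(-2) = -4 - 8 = -12)
d(n) = 6 + n (d(n) = 5 - (-1 - n) = 5 + (1 + n) = 6 + n)
a(N) = -6 + N**2 + 3*N (a(N) = (N**2 + 3*N) + (6 - 12) = (N**2 + 3*N) - 6 = -6 + N**2 + 3*N)
j = 7 (j = 1*7 = 7)
(j + a(2))**2 = (7 + (-6 + 2**2 + 3*2))**2 = (7 + (-6 + 4 + 6))**2 = (7 + 4)**2 = 11**2 = 121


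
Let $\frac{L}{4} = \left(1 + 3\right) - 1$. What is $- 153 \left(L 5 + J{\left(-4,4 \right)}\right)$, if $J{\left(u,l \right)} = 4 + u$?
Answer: $-9180$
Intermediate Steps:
$L = 12$ ($L = 4 \left(\left(1 + 3\right) - 1\right) = 4 \left(4 - 1\right) = 4 \cdot 3 = 12$)
$- 153 \left(L 5 + J{\left(-4,4 \right)}\right) = - 153 \left(12 \cdot 5 + \left(4 - 4\right)\right) = - 153 \left(60 + 0\right) = \left(-153\right) 60 = -9180$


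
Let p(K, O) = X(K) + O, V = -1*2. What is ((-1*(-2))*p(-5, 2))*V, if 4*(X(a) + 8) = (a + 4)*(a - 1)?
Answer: 18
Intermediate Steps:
X(a) = -8 + (-1 + a)*(4 + a)/4 (X(a) = -8 + ((a + 4)*(a - 1))/4 = -8 + ((4 + a)*(-1 + a))/4 = -8 + ((-1 + a)*(4 + a))/4 = -8 + (-1 + a)*(4 + a)/4)
V = -2
p(K, O) = -9 + O + K**2/4 + 3*K/4 (p(K, O) = (-9 + K**2/4 + 3*K/4) + O = -9 + O + K**2/4 + 3*K/4)
((-1*(-2))*p(-5, 2))*V = ((-1*(-2))*(-9 + 2 + (1/4)*(-5)**2 + (3/4)*(-5)))*(-2) = (2*(-9 + 2 + (1/4)*25 - 15/4))*(-2) = (2*(-9 + 2 + 25/4 - 15/4))*(-2) = (2*(-9/2))*(-2) = -9*(-2) = 18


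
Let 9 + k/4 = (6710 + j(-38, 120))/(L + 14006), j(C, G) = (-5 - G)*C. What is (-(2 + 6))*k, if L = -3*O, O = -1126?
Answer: 579984/2173 ≈ 266.90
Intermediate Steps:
j(C, G) = C*(-5 - G)
L = 3378 (L = -3*(-1126) = 3378)
k = -72498/2173 (k = -36 + 4*((6710 - 1*(-38)*(5 + 120))/(3378 + 14006)) = -36 + 4*((6710 - 1*(-38)*125)/17384) = -36 + 4*((6710 + 4750)*(1/17384)) = -36 + 4*(11460*(1/17384)) = -36 + 4*(2865/4346) = -36 + 5730/2173 = -72498/2173 ≈ -33.363)
(-(2 + 6))*k = -(2 + 6)*(-72498/2173) = -1*8*(-72498/2173) = -8*(-72498/2173) = 579984/2173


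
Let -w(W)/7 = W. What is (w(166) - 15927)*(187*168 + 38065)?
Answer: -1187360809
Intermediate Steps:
w(W) = -7*W
(w(166) - 15927)*(187*168 + 38065) = (-7*166 - 15927)*(187*168 + 38065) = (-1162 - 15927)*(31416 + 38065) = -17089*69481 = -1187360809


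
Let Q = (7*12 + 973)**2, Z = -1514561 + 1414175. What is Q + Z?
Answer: 1016863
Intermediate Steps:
Z = -100386
Q = 1117249 (Q = (84 + 973)**2 = 1057**2 = 1117249)
Q + Z = 1117249 - 100386 = 1016863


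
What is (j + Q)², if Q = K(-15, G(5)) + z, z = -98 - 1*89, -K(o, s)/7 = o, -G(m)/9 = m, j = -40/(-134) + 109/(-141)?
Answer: 607054464769/89245809 ≈ 6802.0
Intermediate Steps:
j = -4483/9447 (j = -40*(-1/134) + 109*(-1/141) = 20/67 - 109/141 = -4483/9447 ≈ -0.47454)
G(m) = -9*m
K(o, s) = -7*o
z = -187 (z = -98 - 89 = -187)
Q = -82 (Q = -7*(-15) - 187 = 105 - 187 = -82)
(j + Q)² = (-4483/9447 - 82)² = (-779137/9447)² = 607054464769/89245809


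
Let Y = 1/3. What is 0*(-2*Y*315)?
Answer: 0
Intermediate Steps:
Y = ⅓ ≈ 0.33333
0*(-2*Y*315) = 0*(-2*⅓*315) = 0*(-⅔*315) = 0*(-210) = 0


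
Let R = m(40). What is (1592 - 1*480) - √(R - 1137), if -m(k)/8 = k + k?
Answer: 1112 - I*√1777 ≈ 1112.0 - 42.154*I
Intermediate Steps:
m(k) = -16*k (m(k) = -8*(k + k) = -16*k)
R = -640 (R = -16*40 = -640)
(1592 - 1*480) - √(R - 1137) = (1592 - 1*480) - √(-640 - 1137) = (1592 - 480) - √(-1777) = 1112 - I*√1777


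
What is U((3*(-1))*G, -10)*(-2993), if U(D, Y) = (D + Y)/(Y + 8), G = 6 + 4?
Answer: -59860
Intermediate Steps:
G = 10
U(D, Y) = (D + Y)/(8 + Y)
U((3*(-1))*G, -10)*(-2993) = (((3*(-1))*10 - 10)/(8 - 10))*(-2993) = ((-3*10 - 10)/(-2))*(-2993) = -(-30 - 10)/2*(-2993) = -½*(-40)*(-2993) = 20*(-2993) = -59860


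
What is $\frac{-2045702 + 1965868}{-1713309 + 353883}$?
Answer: $\frac{39917}{679713} \approx 0.058726$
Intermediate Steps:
$\frac{-2045702 + 1965868}{-1713309 + 353883} = - \frac{79834}{-1359426} = \left(-79834\right) \left(- \frac{1}{1359426}\right) = \frac{39917}{679713}$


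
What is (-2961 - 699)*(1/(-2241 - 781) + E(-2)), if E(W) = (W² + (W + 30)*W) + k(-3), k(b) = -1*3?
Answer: 304166130/1511 ≈ 2.0130e+5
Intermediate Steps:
k(b) = -3
E(W) = -3 + W² + W*(30 + W) (E(W) = (W² + (W + 30)*W) - 3 = (W² + (30 + W)*W) - 3 = (W² + W*(30 + W)) - 3 = -3 + W² + W*(30 + W))
(-2961 - 699)*(1/(-2241 - 781) + E(-2)) = (-2961 - 699)*(1/(-2241 - 781) + (-3 + 2*(-2)² + 30*(-2))) = -3660*(1/(-3022) + (-3 + 2*4 - 60)) = -3660*(-1/3022 + (-3 + 8 - 60)) = -3660*(-1/3022 - 55) = -3660*(-166211/3022) = 304166130/1511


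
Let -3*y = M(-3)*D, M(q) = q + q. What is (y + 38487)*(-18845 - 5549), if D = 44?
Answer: -940998550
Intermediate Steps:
M(q) = 2*q
y = 88 (y = -2*(-3)*44/3 = -(-2)*44 = -1/3*(-264) = 88)
(y + 38487)*(-18845 - 5549) = (88 + 38487)*(-18845 - 5549) = 38575*(-24394) = -940998550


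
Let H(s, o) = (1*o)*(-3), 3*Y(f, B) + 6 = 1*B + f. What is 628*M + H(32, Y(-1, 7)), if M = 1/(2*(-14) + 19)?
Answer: -628/9 ≈ -69.778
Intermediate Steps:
Y(f, B) = -2 + B/3 + f/3 (Y(f, B) = -2 + (1*B + f)/3 = -2 + (B + f)/3 = -2 + (B/3 + f/3) = -2 + B/3 + f/3)
H(s, o) = -3*o (H(s, o) = o*(-3) = -3*o)
M = -1/9 (M = 1/(-28 + 19) = 1/(-9) = -1/9 ≈ -0.11111)
628*M + H(32, Y(-1, 7)) = 628*(-1/9) - 3*(-2 + (1/3)*7 + (1/3)*(-1)) = -628/9 - 3*(-2 + 7/3 - 1/3) = -628/9 - 3*0 = -628/9 + 0 = -628/9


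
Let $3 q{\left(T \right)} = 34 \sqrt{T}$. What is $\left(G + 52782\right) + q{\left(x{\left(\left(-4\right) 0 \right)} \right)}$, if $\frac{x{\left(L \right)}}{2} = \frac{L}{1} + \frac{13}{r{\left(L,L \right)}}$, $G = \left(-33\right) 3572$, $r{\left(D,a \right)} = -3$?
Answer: $-65094 + \frac{34 i \sqrt{78}}{9} \approx -65094.0 + 33.364 i$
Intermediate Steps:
$G = -117876$
$x{\left(L \right)} = - \frac{26}{3} + 2 L$ ($x{\left(L \right)} = 2 \left(\frac{L}{1} + \frac{13}{-3}\right) = 2 \left(L 1 + 13 \left(- \frac{1}{3}\right)\right) = 2 \left(L - \frac{13}{3}\right) = 2 \left(- \frac{13}{3} + L\right) = - \frac{26}{3} + 2 L$)
$q{\left(T \right)} = \frac{34 \sqrt{T}}{3}$
$\left(G + 52782\right) + q{\left(x{\left(\left(-4\right) 0 \right)} \right)} = \left(-117876 + 52782\right) + \frac{34 \sqrt{- \frac{26}{3} + 2 \left(\left(-4\right) 0\right)}}{3} = -65094 + \frac{34 \sqrt{- \frac{26}{3} + 2 \cdot 0}}{3} = -65094 + \frac{34 \sqrt{- \frac{26}{3} + 0}}{3} = -65094 + \frac{34 \sqrt{- \frac{26}{3}}}{3} = -65094 + \frac{34 \frac{i \sqrt{78}}{3}}{3} = -65094 + \frac{34 i \sqrt{78}}{9}$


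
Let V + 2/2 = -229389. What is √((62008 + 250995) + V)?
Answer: √83613 ≈ 289.16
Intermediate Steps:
V = -229390 (V = -1 - 229389 = -229390)
√((62008 + 250995) + V) = √((62008 + 250995) - 229390) = √(313003 - 229390) = √83613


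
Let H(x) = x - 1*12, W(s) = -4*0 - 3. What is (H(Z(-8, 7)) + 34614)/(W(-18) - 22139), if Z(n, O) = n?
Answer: -17297/11071 ≈ -1.5624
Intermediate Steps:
W(s) = -3 (W(s) = 0 - 3 = -3)
H(x) = -12 + x (H(x) = x - 12 = -12 + x)
(H(Z(-8, 7)) + 34614)/(W(-18) - 22139) = ((-12 - 8) + 34614)/(-3 - 22139) = (-20 + 34614)/(-22142) = 34594*(-1/22142) = -17297/11071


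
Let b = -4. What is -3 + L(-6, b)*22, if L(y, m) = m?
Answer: -91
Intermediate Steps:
-3 + L(-6, b)*22 = -3 - 4*22 = -3 - 88 = -91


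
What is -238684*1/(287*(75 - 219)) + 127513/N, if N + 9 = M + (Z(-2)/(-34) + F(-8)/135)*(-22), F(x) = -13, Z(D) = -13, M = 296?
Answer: 1531010988091/3328050852 ≈ 460.03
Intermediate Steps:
N = 644222/2295 (N = -9 + (296 + (-13/(-34) - 13/135)*(-22)) = -9 + (296 + (-13*(-1/34) - 13*1/135)*(-22)) = -9 + (296 + (13/34 - 13/135)*(-22)) = -9 + (296 + (1313/4590)*(-22)) = -9 + (296 - 14443/2295) = -9 + 664877/2295 = 644222/2295 ≈ 280.71)
-238684*1/(287*(75 - 219)) + 127513/N = -238684*1/(287*(75 - 219)) + 127513/(644222/2295) = -238684/(287*(-144)) + 127513*(2295/644222) = -238684/(-41328) + 292642335/644222 = -238684*(-1/41328) + 292642335/644222 = 59671/10332 + 292642335/644222 = 1531010988091/3328050852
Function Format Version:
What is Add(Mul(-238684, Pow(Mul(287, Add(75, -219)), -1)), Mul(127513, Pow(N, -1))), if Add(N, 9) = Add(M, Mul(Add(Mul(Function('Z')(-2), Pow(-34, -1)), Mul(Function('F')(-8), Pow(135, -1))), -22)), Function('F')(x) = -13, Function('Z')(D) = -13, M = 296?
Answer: Rational(1531010988091, 3328050852) ≈ 460.03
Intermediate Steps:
N = Rational(644222, 2295) (N = Add(-9, Add(296, Mul(Add(Mul(-13, Pow(-34, -1)), Mul(-13, Pow(135, -1))), -22))) = Add(-9, Add(296, Mul(Add(Mul(-13, Rational(-1, 34)), Mul(-13, Rational(1, 135))), -22))) = Add(-9, Add(296, Mul(Add(Rational(13, 34), Rational(-13, 135)), -22))) = Add(-9, Add(296, Mul(Rational(1313, 4590), -22))) = Add(-9, Add(296, Rational(-14443, 2295))) = Add(-9, Rational(664877, 2295)) = Rational(644222, 2295) ≈ 280.71)
Add(Mul(-238684, Pow(Mul(287, Add(75, -219)), -1)), Mul(127513, Pow(N, -1))) = Add(Mul(-238684, Pow(Mul(287, Add(75, -219)), -1)), Mul(127513, Pow(Rational(644222, 2295), -1))) = Add(Mul(-238684, Pow(Mul(287, -144), -1)), Mul(127513, Rational(2295, 644222))) = Add(Mul(-238684, Pow(-41328, -1)), Rational(292642335, 644222)) = Add(Mul(-238684, Rational(-1, 41328)), Rational(292642335, 644222)) = Add(Rational(59671, 10332), Rational(292642335, 644222)) = Rational(1531010988091, 3328050852)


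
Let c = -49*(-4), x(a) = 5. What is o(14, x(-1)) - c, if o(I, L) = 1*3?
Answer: -193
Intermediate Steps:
o(I, L) = 3
c = 196
o(14, x(-1)) - c = 3 - 1*196 = 3 - 196 = -193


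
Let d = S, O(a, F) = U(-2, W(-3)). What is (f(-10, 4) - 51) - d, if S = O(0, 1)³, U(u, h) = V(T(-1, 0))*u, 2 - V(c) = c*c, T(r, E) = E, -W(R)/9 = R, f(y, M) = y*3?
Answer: -17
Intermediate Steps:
f(y, M) = 3*y
W(R) = -9*R
V(c) = 2 - c² (V(c) = 2 - c*c = 2 - c²)
U(u, h) = 2*u (U(u, h) = (2 - 1*0²)*u = (2 - 1*0)*u = (2 + 0)*u = 2*u)
O(a, F) = -4 (O(a, F) = 2*(-2) = -4)
S = -64 (S = (-4)³ = -64)
d = -64
(f(-10, 4) - 51) - d = (3*(-10) - 51) - 1*(-64) = (-30 - 51) + 64 = -81 + 64 = -17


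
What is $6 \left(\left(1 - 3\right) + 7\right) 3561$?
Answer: $106830$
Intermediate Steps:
$6 \left(\left(1 - 3\right) + 7\right) 3561 = 6 \left(-2 + 7\right) 3561 = 6 \cdot 5 \cdot 3561 = 30 \cdot 3561 = 106830$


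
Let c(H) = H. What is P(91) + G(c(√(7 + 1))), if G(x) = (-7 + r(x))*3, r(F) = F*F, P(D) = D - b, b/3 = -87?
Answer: 355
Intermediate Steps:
b = -261 (b = 3*(-87) = -261)
P(D) = 261 + D (P(D) = D - 1*(-261) = D + 261 = 261 + D)
r(F) = F²
G(x) = -21 + 3*x² (G(x) = (-7 + x²)*3 = -21 + 3*x²)
P(91) + G(c(√(7 + 1))) = (261 + 91) + (-21 + 3*(√(7 + 1))²) = 352 + (-21 + 3*(√8)²) = 352 + (-21 + 3*(2*√2)²) = 352 + (-21 + 3*8) = 352 + (-21 + 24) = 352 + 3 = 355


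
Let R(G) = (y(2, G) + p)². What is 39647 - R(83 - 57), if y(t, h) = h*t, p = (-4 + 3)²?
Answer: 36838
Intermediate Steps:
p = 1 (p = (-1)² = 1)
R(G) = (1 + 2*G)² (R(G) = (G*2 + 1)² = (2*G + 1)² = (1 + 2*G)²)
39647 - R(83 - 57) = 39647 - (1 + 2*(83 - 57))² = 39647 - (1 + 2*26)² = 39647 - (1 + 52)² = 39647 - 1*53² = 39647 - 1*2809 = 39647 - 2809 = 36838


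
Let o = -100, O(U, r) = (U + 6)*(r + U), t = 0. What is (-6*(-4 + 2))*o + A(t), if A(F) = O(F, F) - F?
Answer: -1200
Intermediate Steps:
O(U, r) = (6 + U)*(U + r)
A(F) = 2*F**2 + 11*F (A(F) = (F**2 + 6*F + 6*F + F*F) - F = (F**2 + 6*F + 6*F + F**2) - F = (2*F**2 + 12*F) - F = 2*F**2 + 11*F)
(-6*(-4 + 2))*o + A(t) = -6*(-4 + 2)*(-100) + 0*(11 + 2*0) = -6*(-2)*(-100) + 0*(11 + 0) = 12*(-100) + 0*11 = -1200 + 0 = -1200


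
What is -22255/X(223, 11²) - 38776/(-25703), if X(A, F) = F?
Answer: -567328369/3110063 ≈ -182.42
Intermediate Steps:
-22255/X(223, 11²) - 38776/(-25703) = -22255/(11²) - 38776/(-25703) = -22255/121 - 38776*(-1/25703) = -22255*1/121 + 38776/25703 = -22255/121 + 38776/25703 = -567328369/3110063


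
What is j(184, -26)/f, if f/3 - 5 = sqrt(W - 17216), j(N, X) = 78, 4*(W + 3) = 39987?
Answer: 520/28989 - 52*I*sqrt(28889)/28989 ≈ 0.017938 - 0.30489*I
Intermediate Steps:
W = 39975/4 (W = -3 + (1/4)*39987 = -3 + 39987/4 = 39975/4 ≈ 9993.8)
f = 15 + 3*I*sqrt(28889)/2 (f = 15 + 3*sqrt(39975/4 - 17216) = 15 + 3*sqrt(-28889/4) = 15 + 3*(I*sqrt(28889)/2) = 15 + 3*I*sqrt(28889)/2 ≈ 15.0 + 254.95*I)
j(184, -26)/f = 78/(15 + 3*I*sqrt(28889)/2)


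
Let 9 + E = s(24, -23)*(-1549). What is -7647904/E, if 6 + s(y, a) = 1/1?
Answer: -955988/967 ≈ -988.61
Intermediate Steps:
s(y, a) = -5 (s(y, a) = -6 + 1/1 = -6 + 1 = -5)
E = 7736 (E = -9 - 5*(-1549) = -9 + 7745 = 7736)
-7647904/E = -7647904/7736 = -7647904*1/7736 = -955988/967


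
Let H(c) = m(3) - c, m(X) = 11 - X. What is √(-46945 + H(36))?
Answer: I*√46973 ≈ 216.73*I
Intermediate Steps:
H(c) = 8 - c (H(c) = (11 - 1*3) - c = (11 - 3) - c = 8 - c)
√(-46945 + H(36)) = √(-46945 + (8 - 1*36)) = √(-46945 + (8 - 36)) = √(-46945 - 28) = √(-46973) = I*√46973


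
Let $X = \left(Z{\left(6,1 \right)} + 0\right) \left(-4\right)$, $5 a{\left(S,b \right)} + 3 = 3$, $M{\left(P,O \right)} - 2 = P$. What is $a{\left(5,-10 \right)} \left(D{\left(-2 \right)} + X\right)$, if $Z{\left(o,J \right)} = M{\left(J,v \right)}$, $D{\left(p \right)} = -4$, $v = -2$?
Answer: $0$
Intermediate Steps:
$M{\left(P,O \right)} = 2 + P$
$a{\left(S,b \right)} = 0$ ($a{\left(S,b \right)} = - \frac{3}{5} + \frac{1}{5} \cdot 3 = - \frac{3}{5} + \frac{3}{5} = 0$)
$Z{\left(o,J \right)} = 2 + J$
$X = -12$ ($X = \left(\left(2 + 1\right) + 0\right) \left(-4\right) = \left(3 + 0\right) \left(-4\right) = 3 \left(-4\right) = -12$)
$a{\left(5,-10 \right)} \left(D{\left(-2 \right)} + X\right) = 0 \left(-4 - 12\right) = 0 \left(-16\right) = 0$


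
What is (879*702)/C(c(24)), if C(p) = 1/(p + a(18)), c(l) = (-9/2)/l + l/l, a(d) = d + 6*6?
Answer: 270579933/8 ≈ 3.3822e+7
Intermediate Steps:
a(d) = 36 + d (a(d) = d + 36 = 36 + d)
c(l) = 1 - 9/(2*l) (c(l) = (-9*1/2)/l + 1 = -9/(2*l) + 1 = 1 - 9/(2*l))
C(p) = 1/(54 + p) (C(p) = 1/(p + (36 + 18)) = 1/(p + 54) = 1/(54 + p))
(879*702)/C(c(24)) = (879*702)/(1/(54 + (-9/2 + 24)/24)) = 617058/(1/(54 + (1/24)*(39/2))) = 617058/(1/(54 + 13/16)) = 617058/(1/(877/16)) = 617058/(16/877) = 617058*(877/16) = 270579933/8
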